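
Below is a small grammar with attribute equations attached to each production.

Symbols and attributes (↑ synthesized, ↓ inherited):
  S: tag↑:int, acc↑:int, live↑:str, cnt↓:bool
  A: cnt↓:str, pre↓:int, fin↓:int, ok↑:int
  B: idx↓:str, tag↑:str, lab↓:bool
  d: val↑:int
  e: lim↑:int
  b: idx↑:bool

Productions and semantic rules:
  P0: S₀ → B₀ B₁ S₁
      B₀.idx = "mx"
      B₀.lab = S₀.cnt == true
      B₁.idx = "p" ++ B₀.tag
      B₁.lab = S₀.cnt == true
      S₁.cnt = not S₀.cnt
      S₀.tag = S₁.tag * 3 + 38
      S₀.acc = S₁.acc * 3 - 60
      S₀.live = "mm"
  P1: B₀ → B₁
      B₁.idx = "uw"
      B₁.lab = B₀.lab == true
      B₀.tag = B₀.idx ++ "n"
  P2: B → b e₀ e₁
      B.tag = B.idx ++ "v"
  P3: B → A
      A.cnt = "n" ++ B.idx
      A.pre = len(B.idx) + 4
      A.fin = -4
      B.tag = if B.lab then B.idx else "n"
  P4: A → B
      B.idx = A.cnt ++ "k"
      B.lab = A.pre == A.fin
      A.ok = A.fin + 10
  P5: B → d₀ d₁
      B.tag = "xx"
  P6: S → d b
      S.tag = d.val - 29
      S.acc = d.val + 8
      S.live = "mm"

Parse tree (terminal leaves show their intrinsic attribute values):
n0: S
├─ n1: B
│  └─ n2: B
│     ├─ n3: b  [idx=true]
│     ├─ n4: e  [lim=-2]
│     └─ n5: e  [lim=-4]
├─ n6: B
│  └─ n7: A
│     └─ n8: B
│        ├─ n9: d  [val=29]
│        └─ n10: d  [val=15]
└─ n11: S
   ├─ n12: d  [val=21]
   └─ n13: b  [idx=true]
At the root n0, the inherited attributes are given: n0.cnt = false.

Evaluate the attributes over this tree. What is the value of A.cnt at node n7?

"npmxn"

1. n0.cnt = false  [given at root]
2. n1.idx = "mx"  ["mx"]
3. n1.lab = false  [S₀.cnt == true]
4. n2.idx = "uw"  ["uw"]
5. n2.lab = false  [B₀.lab == true]
6. n3.idx = true  [terminal]
7. n4.lim = -2  [terminal]
8. n5.lim = -4  [terminal]
9. n2.tag = "uwv"  [B.idx ++ "v"]
10. n1.tag = "mxn"  [B₀.idx ++ "n"]
11. n6.idx = "pmxn"  ["p" ++ B₀.tag]
12. n6.lab = false  [S₀.cnt == true]
13. n7.cnt = "npmxn"  ["n" ++ B.idx]
14. n7.pre = 8  [len(B.idx) + 4]
15. n7.fin = -4  [-4]
16. n8.idx = "npmxnk"  [A.cnt ++ "k"]
17. n8.lab = false  [A.pre == A.fin]
18. n9.val = 29  [terminal]
19. n10.val = 15  [terminal]
20. n8.tag = "xx"  ["xx"]
21. n7.ok = 6  [A.fin + 10]
22. n6.tag = "n"  [if B.lab then B.idx else "n"]
23. n11.cnt = true  [not S₀.cnt]
24. n12.val = 21  [terminal]
25. n13.idx = true  [terminal]
26. n11.tag = -8  [d.val - 29]
27. n11.acc = 29  [d.val + 8]
28. n11.live = "mm"  ["mm"]
29. n0.tag = 14  [S₁.tag * 3 + 38]
30. n0.acc = 27  [S₁.acc * 3 - 60]
31. n0.live = "mm"  ["mm"]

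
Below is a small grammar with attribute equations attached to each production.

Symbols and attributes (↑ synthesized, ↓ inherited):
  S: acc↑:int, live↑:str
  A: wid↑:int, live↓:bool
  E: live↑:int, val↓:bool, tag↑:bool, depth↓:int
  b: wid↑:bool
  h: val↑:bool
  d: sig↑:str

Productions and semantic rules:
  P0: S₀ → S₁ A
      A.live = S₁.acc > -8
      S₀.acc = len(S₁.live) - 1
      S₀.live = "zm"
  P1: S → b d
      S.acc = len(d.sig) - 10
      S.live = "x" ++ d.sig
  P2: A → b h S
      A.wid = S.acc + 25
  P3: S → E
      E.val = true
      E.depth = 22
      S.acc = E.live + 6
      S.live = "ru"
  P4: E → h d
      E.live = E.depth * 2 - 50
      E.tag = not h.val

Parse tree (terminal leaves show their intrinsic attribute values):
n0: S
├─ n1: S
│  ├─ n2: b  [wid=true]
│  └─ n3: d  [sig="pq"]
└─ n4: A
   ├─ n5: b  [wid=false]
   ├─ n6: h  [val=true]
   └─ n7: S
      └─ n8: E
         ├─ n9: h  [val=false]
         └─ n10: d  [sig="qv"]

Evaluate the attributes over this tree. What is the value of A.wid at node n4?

25

1. n2.wid = true  [terminal]
2. n3.sig = "pq"  [terminal]
3. n1.acc = -8  [len(d.sig) - 10]
4. n1.live = "xpq"  ["x" ++ d.sig]
5. n4.live = false  [S₁.acc > -8]
6. n5.wid = false  [terminal]
7. n6.val = true  [terminal]
8. n8.val = true  [true]
9. n8.depth = 22  [22]
10. n9.val = false  [terminal]
11. n10.sig = "qv"  [terminal]
12. n8.live = -6  [E.depth * 2 - 50]
13. n8.tag = true  [not h.val]
14. n7.acc = 0  [E.live + 6]
15. n7.live = "ru"  ["ru"]
16. n4.wid = 25  [S.acc + 25]
17. n0.acc = 2  [len(S₁.live) - 1]
18. n0.live = "zm"  ["zm"]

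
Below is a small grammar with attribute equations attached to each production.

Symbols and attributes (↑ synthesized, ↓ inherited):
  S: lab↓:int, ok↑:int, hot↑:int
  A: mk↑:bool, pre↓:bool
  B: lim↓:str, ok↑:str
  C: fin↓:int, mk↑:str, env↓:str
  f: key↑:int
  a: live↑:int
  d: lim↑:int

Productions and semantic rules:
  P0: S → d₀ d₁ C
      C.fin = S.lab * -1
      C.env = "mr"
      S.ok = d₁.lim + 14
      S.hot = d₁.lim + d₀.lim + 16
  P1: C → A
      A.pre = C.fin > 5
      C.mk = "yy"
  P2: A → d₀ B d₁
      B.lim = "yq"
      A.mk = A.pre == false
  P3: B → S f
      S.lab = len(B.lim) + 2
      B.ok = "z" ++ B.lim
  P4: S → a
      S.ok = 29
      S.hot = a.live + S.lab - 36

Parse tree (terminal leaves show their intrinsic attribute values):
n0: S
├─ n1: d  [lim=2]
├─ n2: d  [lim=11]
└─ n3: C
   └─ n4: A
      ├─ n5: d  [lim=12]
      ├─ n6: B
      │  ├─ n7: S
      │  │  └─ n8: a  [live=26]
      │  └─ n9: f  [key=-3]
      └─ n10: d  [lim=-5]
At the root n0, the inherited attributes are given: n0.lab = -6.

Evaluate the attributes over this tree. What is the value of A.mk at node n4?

1. n0.lab = -6  [given at root]
2. n1.lim = 2  [terminal]
3. n2.lim = 11  [terminal]
4. n3.fin = 6  [S.lab * -1]
5. n3.env = "mr"  ["mr"]
6. n4.pre = true  [C.fin > 5]
7. n5.lim = 12  [terminal]
8. n6.lim = "yq"  ["yq"]
9. n7.lab = 4  [len(B.lim) + 2]
10. n8.live = 26  [terminal]
11. n7.ok = 29  [29]
12. n7.hot = -6  [a.live + S.lab - 36]
13. n9.key = -3  [terminal]
14. n6.ok = "zyq"  ["z" ++ B.lim]
15. n10.lim = -5  [terminal]
16. n4.mk = false  [A.pre == false]
17. n3.mk = "yy"  ["yy"]
18. n0.ok = 25  [d₁.lim + 14]
19. n0.hot = 29  [d₁.lim + d₀.lim + 16]

false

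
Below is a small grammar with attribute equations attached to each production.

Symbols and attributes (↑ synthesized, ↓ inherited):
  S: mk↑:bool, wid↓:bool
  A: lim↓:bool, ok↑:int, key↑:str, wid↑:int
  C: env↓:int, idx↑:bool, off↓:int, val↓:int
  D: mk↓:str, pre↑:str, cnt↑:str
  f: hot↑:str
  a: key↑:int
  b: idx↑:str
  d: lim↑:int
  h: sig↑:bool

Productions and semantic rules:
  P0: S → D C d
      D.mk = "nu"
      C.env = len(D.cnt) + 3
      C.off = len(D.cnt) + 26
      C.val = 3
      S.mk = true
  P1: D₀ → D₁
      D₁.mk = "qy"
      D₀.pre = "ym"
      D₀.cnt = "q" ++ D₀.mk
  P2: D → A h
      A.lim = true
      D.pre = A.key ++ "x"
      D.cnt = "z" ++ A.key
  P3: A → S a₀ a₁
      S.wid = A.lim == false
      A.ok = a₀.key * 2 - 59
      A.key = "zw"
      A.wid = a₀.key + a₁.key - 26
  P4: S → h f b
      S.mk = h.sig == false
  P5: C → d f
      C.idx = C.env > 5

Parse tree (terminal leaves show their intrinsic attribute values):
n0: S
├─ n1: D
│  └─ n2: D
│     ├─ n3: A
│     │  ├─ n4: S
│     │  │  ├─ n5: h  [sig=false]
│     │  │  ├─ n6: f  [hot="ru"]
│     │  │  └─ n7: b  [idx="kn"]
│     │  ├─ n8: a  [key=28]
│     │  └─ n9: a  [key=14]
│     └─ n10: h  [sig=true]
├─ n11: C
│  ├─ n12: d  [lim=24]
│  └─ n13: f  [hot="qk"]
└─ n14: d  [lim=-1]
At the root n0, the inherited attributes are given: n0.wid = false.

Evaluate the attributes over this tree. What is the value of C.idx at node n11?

true

1. n0.wid = false  [given at root]
2. n1.mk = "nu"  ["nu"]
3. n2.mk = "qy"  ["qy"]
4. n3.lim = true  [true]
5. n4.wid = false  [A.lim == false]
6. n5.sig = false  [terminal]
7. n6.hot = "ru"  [terminal]
8. n7.idx = "kn"  [terminal]
9. n4.mk = true  [h.sig == false]
10. n8.key = 28  [terminal]
11. n9.key = 14  [terminal]
12. n3.ok = -3  [a₀.key * 2 - 59]
13. n3.key = "zw"  ["zw"]
14. n3.wid = 16  [a₀.key + a₁.key - 26]
15. n10.sig = true  [terminal]
16. n2.pre = "zwx"  [A.key ++ "x"]
17. n2.cnt = "zzw"  ["z" ++ A.key]
18. n1.pre = "ym"  ["ym"]
19. n1.cnt = "qnu"  ["q" ++ D₀.mk]
20. n11.env = 6  [len(D.cnt) + 3]
21. n11.off = 29  [len(D.cnt) + 26]
22. n11.val = 3  [3]
23. n12.lim = 24  [terminal]
24. n13.hot = "qk"  [terminal]
25. n11.idx = true  [C.env > 5]
26. n14.lim = -1  [terminal]
27. n0.mk = true  [true]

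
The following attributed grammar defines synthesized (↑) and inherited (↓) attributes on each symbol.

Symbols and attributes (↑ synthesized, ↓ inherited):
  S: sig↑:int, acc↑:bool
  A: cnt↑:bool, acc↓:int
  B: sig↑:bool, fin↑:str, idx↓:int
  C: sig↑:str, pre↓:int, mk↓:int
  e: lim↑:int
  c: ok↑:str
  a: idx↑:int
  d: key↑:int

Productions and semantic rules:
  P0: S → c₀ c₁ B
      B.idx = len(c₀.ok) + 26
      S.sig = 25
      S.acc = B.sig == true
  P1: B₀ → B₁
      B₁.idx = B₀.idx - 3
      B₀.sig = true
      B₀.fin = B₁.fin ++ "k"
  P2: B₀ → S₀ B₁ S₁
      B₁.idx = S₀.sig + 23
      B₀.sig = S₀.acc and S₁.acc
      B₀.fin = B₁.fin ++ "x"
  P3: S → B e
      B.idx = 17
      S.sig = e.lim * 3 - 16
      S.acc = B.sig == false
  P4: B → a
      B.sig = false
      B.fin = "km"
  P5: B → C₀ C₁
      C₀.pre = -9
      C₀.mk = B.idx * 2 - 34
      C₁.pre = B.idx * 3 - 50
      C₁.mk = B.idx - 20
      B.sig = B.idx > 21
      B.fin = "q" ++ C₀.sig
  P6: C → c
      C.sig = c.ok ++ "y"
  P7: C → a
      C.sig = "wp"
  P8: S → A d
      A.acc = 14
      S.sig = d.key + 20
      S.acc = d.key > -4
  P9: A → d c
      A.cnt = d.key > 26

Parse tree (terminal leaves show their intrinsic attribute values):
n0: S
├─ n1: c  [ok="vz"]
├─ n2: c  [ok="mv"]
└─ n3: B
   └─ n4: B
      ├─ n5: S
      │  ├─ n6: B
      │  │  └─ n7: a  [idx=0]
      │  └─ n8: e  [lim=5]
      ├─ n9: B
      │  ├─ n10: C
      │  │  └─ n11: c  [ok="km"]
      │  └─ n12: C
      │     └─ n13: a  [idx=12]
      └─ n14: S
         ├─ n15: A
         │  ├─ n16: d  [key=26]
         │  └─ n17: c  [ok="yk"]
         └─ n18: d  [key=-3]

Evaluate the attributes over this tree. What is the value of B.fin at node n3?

"qkmyxk"

1. n1.ok = "vz"  [terminal]
2. n2.ok = "mv"  [terminal]
3. n3.idx = 28  [len(c₀.ok) + 26]
4. n4.idx = 25  [B₀.idx - 3]
5. n6.idx = 17  [17]
6. n7.idx = 0  [terminal]
7. n6.sig = false  [false]
8. n6.fin = "km"  ["km"]
9. n8.lim = 5  [terminal]
10. n5.sig = -1  [e.lim * 3 - 16]
11. n5.acc = true  [B.sig == false]
12. n9.idx = 22  [S₀.sig + 23]
13. n10.pre = -9  [-9]
14. n10.mk = 10  [B.idx * 2 - 34]
15. n11.ok = "km"  [terminal]
16. n10.sig = "kmy"  [c.ok ++ "y"]
17. n12.pre = 16  [B.idx * 3 - 50]
18. n12.mk = 2  [B.idx - 20]
19. n13.idx = 12  [terminal]
20. n12.sig = "wp"  ["wp"]
21. n9.sig = true  [B.idx > 21]
22. n9.fin = "qkmy"  ["q" ++ C₀.sig]
23. n15.acc = 14  [14]
24. n16.key = 26  [terminal]
25. n17.ok = "yk"  [terminal]
26. n15.cnt = false  [d.key > 26]
27. n18.key = -3  [terminal]
28. n14.sig = 17  [d.key + 20]
29. n14.acc = true  [d.key > -4]
30. n4.sig = true  [S₀.acc and S₁.acc]
31. n4.fin = "qkmyx"  [B₁.fin ++ "x"]
32. n3.sig = true  [true]
33. n3.fin = "qkmyxk"  [B₁.fin ++ "k"]
34. n0.sig = 25  [25]
35. n0.acc = true  [B.sig == true]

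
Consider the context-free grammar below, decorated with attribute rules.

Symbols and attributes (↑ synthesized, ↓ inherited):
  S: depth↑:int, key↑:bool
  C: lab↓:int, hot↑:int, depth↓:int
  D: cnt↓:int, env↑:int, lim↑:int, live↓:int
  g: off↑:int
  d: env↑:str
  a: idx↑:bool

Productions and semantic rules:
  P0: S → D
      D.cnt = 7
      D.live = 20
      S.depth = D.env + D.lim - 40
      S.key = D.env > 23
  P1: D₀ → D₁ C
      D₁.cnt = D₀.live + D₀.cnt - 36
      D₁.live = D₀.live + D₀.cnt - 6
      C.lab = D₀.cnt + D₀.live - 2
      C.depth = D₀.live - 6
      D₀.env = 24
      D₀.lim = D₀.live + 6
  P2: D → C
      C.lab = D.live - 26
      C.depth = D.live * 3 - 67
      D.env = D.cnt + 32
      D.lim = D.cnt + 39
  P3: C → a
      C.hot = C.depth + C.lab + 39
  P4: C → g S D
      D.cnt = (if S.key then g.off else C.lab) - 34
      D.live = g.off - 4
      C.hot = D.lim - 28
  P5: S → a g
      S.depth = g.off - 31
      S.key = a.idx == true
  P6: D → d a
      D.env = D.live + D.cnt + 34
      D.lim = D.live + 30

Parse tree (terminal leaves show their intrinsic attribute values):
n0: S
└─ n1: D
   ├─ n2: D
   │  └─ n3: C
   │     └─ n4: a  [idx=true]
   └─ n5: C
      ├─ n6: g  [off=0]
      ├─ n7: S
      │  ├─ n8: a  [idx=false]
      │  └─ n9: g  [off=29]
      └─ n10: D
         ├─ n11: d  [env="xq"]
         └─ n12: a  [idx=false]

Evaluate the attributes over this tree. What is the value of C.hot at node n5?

-2

1. n1.cnt = 7  [7]
2. n1.live = 20  [20]
3. n2.cnt = -9  [D₀.live + D₀.cnt - 36]
4. n2.live = 21  [D₀.live + D₀.cnt - 6]
5. n3.lab = -5  [D.live - 26]
6. n3.depth = -4  [D.live * 3 - 67]
7. n4.idx = true  [terminal]
8. n3.hot = 30  [C.depth + C.lab + 39]
9. n2.env = 23  [D.cnt + 32]
10. n2.lim = 30  [D.cnt + 39]
11. n5.lab = 25  [D₀.cnt + D₀.live - 2]
12. n5.depth = 14  [D₀.live - 6]
13. n6.off = 0  [terminal]
14. n8.idx = false  [terminal]
15. n9.off = 29  [terminal]
16. n7.depth = -2  [g.off - 31]
17. n7.key = false  [a.idx == true]
18. n10.cnt = -9  [(if S.key then g.off else C.lab) - 34]
19. n10.live = -4  [g.off - 4]
20. n11.env = "xq"  [terminal]
21. n12.idx = false  [terminal]
22. n10.env = 21  [D.live + D.cnt + 34]
23. n10.lim = 26  [D.live + 30]
24. n5.hot = -2  [D.lim - 28]
25. n1.env = 24  [24]
26. n1.lim = 26  [D₀.live + 6]
27. n0.depth = 10  [D.env + D.lim - 40]
28. n0.key = true  [D.env > 23]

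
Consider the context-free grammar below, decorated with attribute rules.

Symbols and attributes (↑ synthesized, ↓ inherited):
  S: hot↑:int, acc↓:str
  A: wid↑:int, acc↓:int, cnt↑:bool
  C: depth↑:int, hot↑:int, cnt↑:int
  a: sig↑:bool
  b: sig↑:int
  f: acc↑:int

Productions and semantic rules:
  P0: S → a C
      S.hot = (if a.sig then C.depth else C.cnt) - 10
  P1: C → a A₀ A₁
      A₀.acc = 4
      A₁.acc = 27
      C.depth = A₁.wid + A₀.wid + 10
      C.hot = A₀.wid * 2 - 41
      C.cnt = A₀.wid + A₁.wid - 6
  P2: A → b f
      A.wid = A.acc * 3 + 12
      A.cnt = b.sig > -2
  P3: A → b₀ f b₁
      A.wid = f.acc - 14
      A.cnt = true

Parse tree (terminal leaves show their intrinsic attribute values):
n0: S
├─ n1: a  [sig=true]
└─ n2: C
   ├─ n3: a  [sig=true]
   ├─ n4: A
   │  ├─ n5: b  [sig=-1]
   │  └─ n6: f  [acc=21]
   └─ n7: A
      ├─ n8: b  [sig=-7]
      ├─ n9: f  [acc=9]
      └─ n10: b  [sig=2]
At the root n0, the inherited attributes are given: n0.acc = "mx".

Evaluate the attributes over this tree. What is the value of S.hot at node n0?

19

1. n0.acc = "mx"  [given at root]
2. n1.sig = true  [terminal]
3. n3.sig = true  [terminal]
4. n4.acc = 4  [4]
5. n5.sig = -1  [terminal]
6. n6.acc = 21  [terminal]
7. n4.wid = 24  [A.acc * 3 + 12]
8. n4.cnt = true  [b.sig > -2]
9. n7.acc = 27  [27]
10. n8.sig = -7  [terminal]
11. n9.acc = 9  [terminal]
12. n10.sig = 2  [terminal]
13. n7.wid = -5  [f.acc - 14]
14. n7.cnt = true  [true]
15. n2.depth = 29  [A₁.wid + A₀.wid + 10]
16. n2.hot = 7  [A₀.wid * 2 - 41]
17. n2.cnt = 13  [A₀.wid + A₁.wid - 6]
18. n0.hot = 19  [(if a.sig then C.depth else C.cnt) - 10]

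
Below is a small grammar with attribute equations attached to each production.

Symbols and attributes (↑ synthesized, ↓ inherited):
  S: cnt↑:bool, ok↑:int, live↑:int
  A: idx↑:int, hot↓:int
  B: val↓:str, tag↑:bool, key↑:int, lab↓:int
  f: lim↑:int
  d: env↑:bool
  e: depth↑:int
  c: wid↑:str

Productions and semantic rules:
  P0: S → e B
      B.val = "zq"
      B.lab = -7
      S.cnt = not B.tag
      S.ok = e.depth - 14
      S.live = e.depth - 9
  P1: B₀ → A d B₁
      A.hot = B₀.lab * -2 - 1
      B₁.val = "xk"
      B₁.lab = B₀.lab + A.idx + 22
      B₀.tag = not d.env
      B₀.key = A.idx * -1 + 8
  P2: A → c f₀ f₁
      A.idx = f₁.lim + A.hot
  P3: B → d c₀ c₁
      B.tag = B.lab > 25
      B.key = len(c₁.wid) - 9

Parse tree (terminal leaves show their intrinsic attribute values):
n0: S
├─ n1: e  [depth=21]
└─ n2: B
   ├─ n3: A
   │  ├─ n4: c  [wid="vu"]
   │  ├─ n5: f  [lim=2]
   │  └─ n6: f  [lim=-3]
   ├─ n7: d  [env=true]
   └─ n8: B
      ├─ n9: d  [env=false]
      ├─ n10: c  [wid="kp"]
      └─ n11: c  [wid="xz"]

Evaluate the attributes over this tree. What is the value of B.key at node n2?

-2

1. n1.depth = 21  [terminal]
2. n2.val = "zq"  ["zq"]
3. n2.lab = -7  [-7]
4. n3.hot = 13  [B₀.lab * -2 - 1]
5. n4.wid = "vu"  [terminal]
6. n5.lim = 2  [terminal]
7. n6.lim = -3  [terminal]
8. n3.idx = 10  [f₁.lim + A.hot]
9. n7.env = true  [terminal]
10. n8.val = "xk"  ["xk"]
11. n8.lab = 25  [B₀.lab + A.idx + 22]
12. n9.env = false  [terminal]
13. n10.wid = "kp"  [terminal]
14. n11.wid = "xz"  [terminal]
15. n8.tag = false  [B.lab > 25]
16. n8.key = -7  [len(c₁.wid) - 9]
17. n2.tag = false  [not d.env]
18. n2.key = -2  [A.idx * -1 + 8]
19. n0.cnt = true  [not B.tag]
20. n0.ok = 7  [e.depth - 14]
21. n0.live = 12  [e.depth - 9]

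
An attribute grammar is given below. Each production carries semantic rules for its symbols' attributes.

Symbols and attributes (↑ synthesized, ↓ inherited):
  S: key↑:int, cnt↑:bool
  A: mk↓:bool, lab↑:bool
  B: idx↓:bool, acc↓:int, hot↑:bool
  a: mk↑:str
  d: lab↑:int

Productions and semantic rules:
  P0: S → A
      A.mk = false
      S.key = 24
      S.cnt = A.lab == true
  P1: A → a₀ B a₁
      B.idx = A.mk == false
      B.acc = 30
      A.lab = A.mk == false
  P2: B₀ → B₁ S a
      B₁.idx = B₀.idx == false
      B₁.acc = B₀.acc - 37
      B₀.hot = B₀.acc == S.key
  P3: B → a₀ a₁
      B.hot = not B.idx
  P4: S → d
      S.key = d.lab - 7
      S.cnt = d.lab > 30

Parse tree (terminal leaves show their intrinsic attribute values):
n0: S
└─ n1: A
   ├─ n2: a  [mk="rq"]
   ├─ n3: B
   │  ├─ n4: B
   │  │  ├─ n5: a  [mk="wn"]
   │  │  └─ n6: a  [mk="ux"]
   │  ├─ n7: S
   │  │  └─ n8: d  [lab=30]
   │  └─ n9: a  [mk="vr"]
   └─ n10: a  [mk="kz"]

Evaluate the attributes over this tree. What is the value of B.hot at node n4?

1. n1.mk = false  [false]
2. n2.mk = "rq"  [terminal]
3. n3.idx = true  [A.mk == false]
4. n3.acc = 30  [30]
5. n4.idx = false  [B₀.idx == false]
6. n4.acc = -7  [B₀.acc - 37]
7. n5.mk = "wn"  [terminal]
8. n6.mk = "ux"  [terminal]
9. n4.hot = true  [not B.idx]
10. n8.lab = 30  [terminal]
11. n7.key = 23  [d.lab - 7]
12. n7.cnt = false  [d.lab > 30]
13. n9.mk = "vr"  [terminal]
14. n3.hot = false  [B₀.acc == S.key]
15. n10.mk = "kz"  [terminal]
16. n1.lab = true  [A.mk == false]
17. n0.key = 24  [24]
18. n0.cnt = true  [A.lab == true]

true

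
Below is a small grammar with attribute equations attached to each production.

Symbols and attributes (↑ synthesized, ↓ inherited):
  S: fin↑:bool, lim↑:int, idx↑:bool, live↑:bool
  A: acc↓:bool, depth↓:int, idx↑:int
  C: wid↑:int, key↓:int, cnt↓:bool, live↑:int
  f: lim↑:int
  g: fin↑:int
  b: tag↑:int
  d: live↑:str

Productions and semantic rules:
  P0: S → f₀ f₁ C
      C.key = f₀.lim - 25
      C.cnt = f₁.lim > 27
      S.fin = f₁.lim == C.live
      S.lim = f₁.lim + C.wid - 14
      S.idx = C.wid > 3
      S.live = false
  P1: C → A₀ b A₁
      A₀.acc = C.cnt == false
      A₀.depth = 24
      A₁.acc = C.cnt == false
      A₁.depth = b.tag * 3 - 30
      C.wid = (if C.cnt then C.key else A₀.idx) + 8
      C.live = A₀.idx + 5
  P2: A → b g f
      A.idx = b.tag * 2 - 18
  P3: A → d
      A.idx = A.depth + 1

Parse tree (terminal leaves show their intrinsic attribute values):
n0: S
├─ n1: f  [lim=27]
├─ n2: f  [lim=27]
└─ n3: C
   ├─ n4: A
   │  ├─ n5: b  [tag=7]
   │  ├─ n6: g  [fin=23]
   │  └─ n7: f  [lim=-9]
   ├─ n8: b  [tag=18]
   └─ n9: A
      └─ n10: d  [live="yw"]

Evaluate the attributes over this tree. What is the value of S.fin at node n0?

false

1. n1.lim = 27  [terminal]
2. n2.lim = 27  [terminal]
3. n3.key = 2  [f₀.lim - 25]
4. n3.cnt = false  [f₁.lim > 27]
5. n4.acc = true  [C.cnt == false]
6. n4.depth = 24  [24]
7. n5.tag = 7  [terminal]
8. n6.fin = 23  [terminal]
9. n7.lim = -9  [terminal]
10. n4.idx = -4  [b.tag * 2 - 18]
11. n8.tag = 18  [terminal]
12. n9.acc = true  [C.cnt == false]
13. n9.depth = 24  [b.tag * 3 - 30]
14. n10.live = "yw"  [terminal]
15. n9.idx = 25  [A.depth + 1]
16. n3.wid = 4  [(if C.cnt then C.key else A₀.idx) + 8]
17. n3.live = 1  [A₀.idx + 5]
18. n0.fin = false  [f₁.lim == C.live]
19. n0.lim = 17  [f₁.lim + C.wid - 14]
20. n0.idx = true  [C.wid > 3]
21. n0.live = false  [false]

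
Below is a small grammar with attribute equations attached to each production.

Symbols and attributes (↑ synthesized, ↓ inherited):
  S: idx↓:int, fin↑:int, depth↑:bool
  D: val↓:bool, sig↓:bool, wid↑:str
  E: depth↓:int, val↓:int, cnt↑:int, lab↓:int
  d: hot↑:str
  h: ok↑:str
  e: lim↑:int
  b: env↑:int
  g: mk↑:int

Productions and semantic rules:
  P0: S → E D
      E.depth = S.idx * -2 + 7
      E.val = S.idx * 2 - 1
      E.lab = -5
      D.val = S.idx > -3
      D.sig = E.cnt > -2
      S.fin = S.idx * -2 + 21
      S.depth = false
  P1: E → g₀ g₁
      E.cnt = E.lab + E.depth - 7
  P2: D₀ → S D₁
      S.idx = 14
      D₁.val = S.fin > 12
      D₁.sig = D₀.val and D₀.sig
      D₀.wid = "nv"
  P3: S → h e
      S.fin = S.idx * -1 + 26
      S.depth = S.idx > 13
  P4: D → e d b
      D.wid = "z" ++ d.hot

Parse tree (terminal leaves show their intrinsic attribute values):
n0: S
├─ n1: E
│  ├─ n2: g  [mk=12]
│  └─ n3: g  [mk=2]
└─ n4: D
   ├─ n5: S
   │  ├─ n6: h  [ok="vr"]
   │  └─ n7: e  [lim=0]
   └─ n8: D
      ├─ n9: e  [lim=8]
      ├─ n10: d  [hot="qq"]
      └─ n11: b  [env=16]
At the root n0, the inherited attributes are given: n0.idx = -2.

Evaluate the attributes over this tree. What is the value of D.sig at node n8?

1. n0.idx = -2  [given at root]
2. n1.depth = 11  [S.idx * -2 + 7]
3. n1.val = -5  [S.idx * 2 - 1]
4. n1.lab = -5  [-5]
5. n2.mk = 12  [terminal]
6. n3.mk = 2  [terminal]
7. n1.cnt = -1  [E.lab + E.depth - 7]
8. n4.val = true  [S.idx > -3]
9. n4.sig = true  [E.cnt > -2]
10. n5.idx = 14  [14]
11. n6.ok = "vr"  [terminal]
12. n7.lim = 0  [terminal]
13. n5.fin = 12  [S.idx * -1 + 26]
14. n5.depth = true  [S.idx > 13]
15. n8.val = false  [S.fin > 12]
16. n8.sig = true  [D₀.val and D₀.sig]
17. n9.lim = 8  [terminal]
18. n10.hot = "qq"  [terminal]
19. n11.env = 16  [terminal]
20. n8.wid = "zqq"  ["z" ++ d.hot]
21. n4.wid = "nv"  ["nv"]
22. n0.fin = 25  [S.idx * -2 + 21]
23. n0.depth = false  [false]

true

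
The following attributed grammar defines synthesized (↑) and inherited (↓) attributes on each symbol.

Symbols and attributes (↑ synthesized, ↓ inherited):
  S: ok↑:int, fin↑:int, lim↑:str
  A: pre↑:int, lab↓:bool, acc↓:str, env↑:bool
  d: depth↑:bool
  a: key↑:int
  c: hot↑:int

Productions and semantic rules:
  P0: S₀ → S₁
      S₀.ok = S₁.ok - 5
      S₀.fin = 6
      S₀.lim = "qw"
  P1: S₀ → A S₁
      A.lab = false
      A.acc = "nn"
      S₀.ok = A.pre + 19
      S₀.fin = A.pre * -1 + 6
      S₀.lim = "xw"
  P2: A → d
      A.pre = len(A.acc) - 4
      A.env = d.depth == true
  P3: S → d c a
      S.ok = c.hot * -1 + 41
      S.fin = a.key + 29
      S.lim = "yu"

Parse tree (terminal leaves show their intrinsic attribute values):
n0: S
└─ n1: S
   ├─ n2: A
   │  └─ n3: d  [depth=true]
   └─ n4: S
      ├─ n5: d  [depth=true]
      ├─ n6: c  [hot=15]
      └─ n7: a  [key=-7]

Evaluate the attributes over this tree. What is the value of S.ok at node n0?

1. n2.lab = false  [false]
2. n2.acc = "nn"  ["nn"]
3. n3.depth = true  [terminal]
4. n2.pre = -2  [len(A.acc) - 4]
5. n2.env = true  [d.depth == true]
6. n5.depth = true  [terminal]
7. n6.hot = 15  [terminal]
8. n7.key = -7  [terminal]
9. n4.ok = 26  [c.hot * -1 + 41]
10. n4.fin = 22  [a.key + 29]
11. n4.lim = "yu"  ["yu"]
12. n1.ok = 17  [A.pre + 19]
13. n1.fin = 8  [A.pre * -1 + 6]
14. n1.lim = "xw"  ["xw"]
15. n0.ok = 12  [S₁.ok - 5]
16. n0.fin = 6  [6]
17. n0.lim = "qw"  ["qw"]

12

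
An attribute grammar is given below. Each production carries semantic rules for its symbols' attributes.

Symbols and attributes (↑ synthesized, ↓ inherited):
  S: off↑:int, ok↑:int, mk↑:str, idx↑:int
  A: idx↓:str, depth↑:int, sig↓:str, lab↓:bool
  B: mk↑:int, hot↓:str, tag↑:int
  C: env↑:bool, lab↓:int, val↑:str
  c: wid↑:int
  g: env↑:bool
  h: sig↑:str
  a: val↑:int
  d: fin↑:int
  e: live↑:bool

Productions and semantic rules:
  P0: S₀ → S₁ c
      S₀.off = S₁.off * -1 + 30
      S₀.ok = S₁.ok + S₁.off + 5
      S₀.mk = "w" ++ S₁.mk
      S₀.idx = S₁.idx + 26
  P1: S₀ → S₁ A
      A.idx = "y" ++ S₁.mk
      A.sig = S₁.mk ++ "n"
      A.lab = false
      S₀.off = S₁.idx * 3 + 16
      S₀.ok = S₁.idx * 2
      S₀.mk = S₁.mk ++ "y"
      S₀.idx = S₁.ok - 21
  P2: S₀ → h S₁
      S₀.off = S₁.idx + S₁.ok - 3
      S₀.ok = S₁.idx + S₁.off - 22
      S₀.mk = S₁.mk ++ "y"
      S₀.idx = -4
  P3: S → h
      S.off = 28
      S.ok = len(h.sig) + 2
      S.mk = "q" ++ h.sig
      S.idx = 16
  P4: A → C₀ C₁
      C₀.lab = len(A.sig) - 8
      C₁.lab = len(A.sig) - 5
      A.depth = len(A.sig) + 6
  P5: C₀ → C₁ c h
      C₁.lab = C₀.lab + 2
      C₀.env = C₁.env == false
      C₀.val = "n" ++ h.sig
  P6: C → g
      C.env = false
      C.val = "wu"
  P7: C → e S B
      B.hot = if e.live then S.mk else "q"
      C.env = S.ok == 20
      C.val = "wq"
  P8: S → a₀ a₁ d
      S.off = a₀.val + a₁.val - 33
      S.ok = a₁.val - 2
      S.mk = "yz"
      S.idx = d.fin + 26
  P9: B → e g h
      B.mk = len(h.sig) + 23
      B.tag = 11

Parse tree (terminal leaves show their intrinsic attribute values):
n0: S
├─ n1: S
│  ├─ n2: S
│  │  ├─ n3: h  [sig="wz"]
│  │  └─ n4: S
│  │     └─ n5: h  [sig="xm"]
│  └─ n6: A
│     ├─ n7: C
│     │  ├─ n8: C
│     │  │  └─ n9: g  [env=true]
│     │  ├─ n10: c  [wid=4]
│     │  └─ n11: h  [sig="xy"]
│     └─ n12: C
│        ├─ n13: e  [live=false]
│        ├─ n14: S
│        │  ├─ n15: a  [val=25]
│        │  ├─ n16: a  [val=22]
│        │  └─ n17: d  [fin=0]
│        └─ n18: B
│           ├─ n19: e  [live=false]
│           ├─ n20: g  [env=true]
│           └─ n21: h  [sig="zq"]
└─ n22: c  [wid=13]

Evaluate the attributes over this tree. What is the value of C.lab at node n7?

1. n3.sig = "wz"  [terminal]
2. n5.sig = "xm"  [terminal]
3. n4.off = 28  [28]
4. n4.ok = 4  [len(h.sig) + 2]
5. n4.mk = "qxm"  ["q" ++ h.sig]
6. n4.idx = 16  [16]
7. n2.off = 17  [S₁.idx + S₁.ok - 3]
8. n2.ok = 22  [S₁.idx + S₁.off - 22]
9. n2.mk = "qxmy"  [S₁.mk ++ "y"]
10. n2.idx = -4  [-4]
11. n6.idx = "yqxmy"  ["y" ++ S₁.mk]
12. n6.sig = "qxmyn"  [S₁.mk ++ "n"]
13. n6.lab = false  [false]
14. n7.lab = -3  [len(A.sig) - 8]
15. n8.lab = -1  [C₀.lab + 2]
16. n9.env = true  [terminal]
17. n8.env = false  [false]
18. n8.val = "wu"  ["wu"]
19. n10.wid = 4  [terminal]
20. n11.sig = "xy"  [terminal]
21. n7.env = true  [C₁.env == false]
22. n7.val = "nxy"  ["n" ++ h.sig]
23. n12.lab = 0  [len(A.sig) - 5]
24. n13.live = false  [terminal]
25. n15.val = 25  [terminal]
26. n16.val = 22  [terminal]
27. n17.fin = 0  [terminal]
28. n14.off = 14  [a₀.val + a₁.val - 33]
29. n14.ok = 20  [a₁.val - 2]
30. n14.mk = "yz"  ["yz"]
31. n14.idx = 26  [d.fin + 26]
32. n18.hot = "q"  [if e.live then S.mk else "q"]
33. n19.live = false  [terminal]
34. n20.env = true  [terminal]
35. n21.sig = "zq"  [terminal]
36. n18.mk = 25  [len(h.sig) + 23]
37. n18.tag = 11  [11]
38. n12.env = true  [S.ok == 20]
39. n12.val = "wq"  ["wq"]
40. n6.depth = 11  [len(A.sig) + 6]
41. n1.off = 4  [S₁.idx * 3 + 16]
42. n1.ok = -8  [S₁.idx * 2]
43. n1.mk = "qxmyy"  [S₁.mk ++ "y"]
44. n1.idx = 1  [S₁.ok - 21]
45. n22.wid = 13  [terminal]
46. n0.off = 26  [S₁.off * -1 + 30]
47. n0.ok = 1  [S₁.ok + S₁.off + 5]
48. n0.mk = "wqxmyy"  ["w" ++ S₁.mk]
49. n0.idx = 27  [S₁.idx + 26]

-3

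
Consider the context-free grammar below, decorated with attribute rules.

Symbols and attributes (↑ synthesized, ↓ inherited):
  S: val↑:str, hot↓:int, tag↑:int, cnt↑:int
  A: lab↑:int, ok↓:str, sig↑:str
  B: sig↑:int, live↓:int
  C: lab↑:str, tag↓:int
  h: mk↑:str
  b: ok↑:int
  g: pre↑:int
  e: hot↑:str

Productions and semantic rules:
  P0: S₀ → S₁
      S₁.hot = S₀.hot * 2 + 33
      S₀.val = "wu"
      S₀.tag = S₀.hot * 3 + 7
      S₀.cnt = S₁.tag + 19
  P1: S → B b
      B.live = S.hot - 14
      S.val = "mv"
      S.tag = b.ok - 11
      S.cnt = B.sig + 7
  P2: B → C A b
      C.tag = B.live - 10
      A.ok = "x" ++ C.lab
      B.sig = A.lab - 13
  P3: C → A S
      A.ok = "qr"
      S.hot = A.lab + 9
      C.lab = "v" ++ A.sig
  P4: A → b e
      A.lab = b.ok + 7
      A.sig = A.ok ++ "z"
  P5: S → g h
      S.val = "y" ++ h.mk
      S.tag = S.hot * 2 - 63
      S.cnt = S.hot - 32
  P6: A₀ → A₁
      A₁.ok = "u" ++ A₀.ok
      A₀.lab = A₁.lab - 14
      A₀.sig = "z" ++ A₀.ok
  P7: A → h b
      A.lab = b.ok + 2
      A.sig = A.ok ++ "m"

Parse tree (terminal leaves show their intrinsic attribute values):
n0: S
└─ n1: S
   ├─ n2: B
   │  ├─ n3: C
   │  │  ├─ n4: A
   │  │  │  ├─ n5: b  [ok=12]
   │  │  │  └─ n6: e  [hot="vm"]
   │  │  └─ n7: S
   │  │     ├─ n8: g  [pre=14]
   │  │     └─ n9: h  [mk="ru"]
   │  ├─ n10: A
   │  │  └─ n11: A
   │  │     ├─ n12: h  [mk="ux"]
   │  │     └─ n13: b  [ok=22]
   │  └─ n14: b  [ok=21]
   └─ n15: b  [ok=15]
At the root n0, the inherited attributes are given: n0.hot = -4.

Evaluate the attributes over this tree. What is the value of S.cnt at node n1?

4

1. n0.hot = -4  [given at root]
2. n1.hot = 25  [S₀.hot * 2 + 33]
3. n2.live = 11  [S.hot - 14]
4. n3.tag = 1  [B.live - 10]
5. n4.ok = "qr"  ["qr"]
6. n5.ok = 12  [terminal]
7. n6.hot = "vm"  [terminal]
8. n4.lab = 19  [b.ok + 7]
9. n4.sig = "qrz"  [A.ok ++ "z"]
10. n7.hot = 28  [A.lab + 9]
11. n8.pre = 14  [terminal]
12. n9.mk = "ru"  [terminal]
13. n7.val = "yru"  ["y" ++ h.mk]
14. n7.tag = -7  [S.hot * 2 - 63]
15. n7.cnt = -4  [S.hot - 32]
16. n3.lab = "vqrz"  ["v" ++ A.sig]
17. n10.ok = "xvqrz"  ["x" ++ C.lab]
18. n11.ok = "uxvqrz"  ["u" ++ A₀.ok]
19. n12.mk = "ux"  [terminal]
20. n13.ok = 22  [terminal]
21. n11.lab = 24  [b.ok + 2]
22. n11.sig = "uxvqrzm"  [A.ok ++ "m"]
23. n10.lab = 10  [A₁.lab - 14]
24. n10.sig = "zxvqrz"  ["z" ++ A₀.ok]
25. n14.ok = 21  [terminal]
26. n2.sig = -3  [A.lab - 13]
27. n15.ok = 15  [terminal]
28. n1.val = "mv"  ["mv"]
29. n1.tag = 4  [b.ok - 11]
30. n1.cnt = 4  [B.sig + 7]
31. n0.val = "wu"  ["wu"]
32. n0.tag = -5  [S₀.hot * 3 + 7]
33. n0.cnt = 23  [S₁.tag + 19]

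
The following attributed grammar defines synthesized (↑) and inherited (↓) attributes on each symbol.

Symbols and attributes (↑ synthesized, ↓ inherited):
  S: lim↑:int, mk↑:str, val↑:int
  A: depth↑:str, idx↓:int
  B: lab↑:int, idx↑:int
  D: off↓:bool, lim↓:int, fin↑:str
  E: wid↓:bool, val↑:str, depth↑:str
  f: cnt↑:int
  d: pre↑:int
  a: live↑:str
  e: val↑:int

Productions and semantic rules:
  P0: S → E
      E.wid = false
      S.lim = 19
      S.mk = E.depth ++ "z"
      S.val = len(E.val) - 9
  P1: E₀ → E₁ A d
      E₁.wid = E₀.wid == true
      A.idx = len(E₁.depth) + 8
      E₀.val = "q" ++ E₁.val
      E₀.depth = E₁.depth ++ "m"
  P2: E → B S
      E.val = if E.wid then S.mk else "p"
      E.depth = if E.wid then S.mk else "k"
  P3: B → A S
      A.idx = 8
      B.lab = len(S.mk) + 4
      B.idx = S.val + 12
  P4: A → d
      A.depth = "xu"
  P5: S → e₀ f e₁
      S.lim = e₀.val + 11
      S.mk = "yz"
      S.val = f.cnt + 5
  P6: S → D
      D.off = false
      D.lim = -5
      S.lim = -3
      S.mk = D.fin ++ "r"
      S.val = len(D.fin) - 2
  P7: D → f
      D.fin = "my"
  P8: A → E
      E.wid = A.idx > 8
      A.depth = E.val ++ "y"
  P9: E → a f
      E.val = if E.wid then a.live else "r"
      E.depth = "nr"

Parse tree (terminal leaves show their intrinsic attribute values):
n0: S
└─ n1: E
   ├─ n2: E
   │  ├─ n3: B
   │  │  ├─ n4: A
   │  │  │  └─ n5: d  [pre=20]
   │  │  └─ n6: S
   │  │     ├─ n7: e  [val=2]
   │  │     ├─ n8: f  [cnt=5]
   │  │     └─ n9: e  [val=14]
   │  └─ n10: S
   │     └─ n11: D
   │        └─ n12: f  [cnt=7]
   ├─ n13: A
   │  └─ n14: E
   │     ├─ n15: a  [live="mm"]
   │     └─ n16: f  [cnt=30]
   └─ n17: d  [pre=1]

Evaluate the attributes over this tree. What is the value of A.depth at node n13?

"mmy"

1. n1.wid = false  [false]
2. n2.wid = false  [E₀.wid == true]
3. n4.idx = 8  [8]
4. n5.pre = 20  [terminal]
5. n4.depth = "xu"  ["xu"]
6. n7.val = 2  [terminal]
7. n8.cnt = 5  [terminal]
8. n9.val = 14  [terminal]
9. n6.lim = 13  [e₀.val + 11]
10. n6.mk = "yz"  ["yz"]
11. n6.val = 10  [f.cnt + 5]
12. n3.lab = 6  [len(S.mk) + 4]
13. n3.idx = 22  [S.val + 12]
14. n11.off = false  [false]
15. n11.lim = -5  [-5]
16. n12.cnt = 7  [terminal]
17. n11.fin = "my"  ["my"]
18. n10.lim = -3  [-3]
19. n10.mk = "myr"  [D.fin ++ "r"]
20. n10.val = 0  [len(D.fin) - 2]
21. n2.val = "p"  [if E.wid then S.mk else "p"]
22. n2.depth = "k"  [if E.wid then S.mk else "k"]
23. n13.idx = 9  [len(E₁.depth) + 8]
24. n14.wid = true  [A.idx > 8]
25. n15.live = "mm"  [terminal]
26. n16.cnt = 30  [terminal]
27. n14.val = "mm"  [if E.wid then a.live else "r"]
28. n14.depth = "nr"  ["nr"]
29. n13.depth = "mmy"  [E.val ++ "y"]
30. n17.pre = 1  [terminal]
31. n1.val = "qp"  ["q" ++ E₁.val]
32. n1.depth = "km"  [E₁.depth ++ "m"]
33. n0.lim = 19  [19]
34. n0.mk = "kmz"  [E.depth ++ "z"]
35. n0.val = -7  [len(E.val) - 9]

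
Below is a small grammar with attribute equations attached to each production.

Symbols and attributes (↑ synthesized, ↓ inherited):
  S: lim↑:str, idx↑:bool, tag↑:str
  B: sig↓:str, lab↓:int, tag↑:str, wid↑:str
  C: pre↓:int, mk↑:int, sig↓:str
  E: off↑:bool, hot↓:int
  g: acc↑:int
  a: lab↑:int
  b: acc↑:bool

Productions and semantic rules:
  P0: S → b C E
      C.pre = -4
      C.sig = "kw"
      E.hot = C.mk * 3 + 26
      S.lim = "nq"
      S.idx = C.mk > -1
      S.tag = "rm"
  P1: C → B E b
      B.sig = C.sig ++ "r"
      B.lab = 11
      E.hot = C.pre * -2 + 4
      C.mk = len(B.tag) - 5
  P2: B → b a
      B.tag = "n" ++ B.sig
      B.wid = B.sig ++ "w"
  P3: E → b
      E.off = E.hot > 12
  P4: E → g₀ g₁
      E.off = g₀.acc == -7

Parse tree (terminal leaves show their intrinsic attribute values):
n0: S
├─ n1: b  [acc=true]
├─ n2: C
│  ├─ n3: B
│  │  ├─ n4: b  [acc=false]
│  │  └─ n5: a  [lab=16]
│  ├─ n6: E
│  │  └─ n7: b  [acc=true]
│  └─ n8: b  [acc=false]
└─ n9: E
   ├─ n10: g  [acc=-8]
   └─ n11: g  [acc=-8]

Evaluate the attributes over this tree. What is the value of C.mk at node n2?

1. n1.acc = true  [terminal]
2. n2.pre = -4  [-4]
3. n2.sig = "kw"  ["kw"]
4. n3.sig = "kwr"  [C.sig ++ "r"]
5. n3.lab = 11  [11]
6. n4.acc = false  [terminal]
7. n5.lab = 16  [terminal]
8. n3.tag = "nkwr"  ["n" ++ B.sig]
9. n3.wid = "kwrw"  [B.sig ++ "w"]
10. n6.hot = 12  [C.pre * -2 + 4]
11. n7.acc = true  [terminal]
12. n6.off = false  [E.hot > 12]
13. n8.acc = false  [terminal]
14. n2.mk = -1  [len(B.tag) - 5]
15. n9.hot = 23  [C.mk * 3 + 26]
16. n10.acc = -8  [terminal]
17. n11.acc = -8  [terminal]
18. n9.off = false  [g₀.acc == -7]
19. n0.lim = "nq"  ["nq"]
20. n0.idx = false  [C.mk > -1]
21. n0.tag = "rm"  ["rm"]

-1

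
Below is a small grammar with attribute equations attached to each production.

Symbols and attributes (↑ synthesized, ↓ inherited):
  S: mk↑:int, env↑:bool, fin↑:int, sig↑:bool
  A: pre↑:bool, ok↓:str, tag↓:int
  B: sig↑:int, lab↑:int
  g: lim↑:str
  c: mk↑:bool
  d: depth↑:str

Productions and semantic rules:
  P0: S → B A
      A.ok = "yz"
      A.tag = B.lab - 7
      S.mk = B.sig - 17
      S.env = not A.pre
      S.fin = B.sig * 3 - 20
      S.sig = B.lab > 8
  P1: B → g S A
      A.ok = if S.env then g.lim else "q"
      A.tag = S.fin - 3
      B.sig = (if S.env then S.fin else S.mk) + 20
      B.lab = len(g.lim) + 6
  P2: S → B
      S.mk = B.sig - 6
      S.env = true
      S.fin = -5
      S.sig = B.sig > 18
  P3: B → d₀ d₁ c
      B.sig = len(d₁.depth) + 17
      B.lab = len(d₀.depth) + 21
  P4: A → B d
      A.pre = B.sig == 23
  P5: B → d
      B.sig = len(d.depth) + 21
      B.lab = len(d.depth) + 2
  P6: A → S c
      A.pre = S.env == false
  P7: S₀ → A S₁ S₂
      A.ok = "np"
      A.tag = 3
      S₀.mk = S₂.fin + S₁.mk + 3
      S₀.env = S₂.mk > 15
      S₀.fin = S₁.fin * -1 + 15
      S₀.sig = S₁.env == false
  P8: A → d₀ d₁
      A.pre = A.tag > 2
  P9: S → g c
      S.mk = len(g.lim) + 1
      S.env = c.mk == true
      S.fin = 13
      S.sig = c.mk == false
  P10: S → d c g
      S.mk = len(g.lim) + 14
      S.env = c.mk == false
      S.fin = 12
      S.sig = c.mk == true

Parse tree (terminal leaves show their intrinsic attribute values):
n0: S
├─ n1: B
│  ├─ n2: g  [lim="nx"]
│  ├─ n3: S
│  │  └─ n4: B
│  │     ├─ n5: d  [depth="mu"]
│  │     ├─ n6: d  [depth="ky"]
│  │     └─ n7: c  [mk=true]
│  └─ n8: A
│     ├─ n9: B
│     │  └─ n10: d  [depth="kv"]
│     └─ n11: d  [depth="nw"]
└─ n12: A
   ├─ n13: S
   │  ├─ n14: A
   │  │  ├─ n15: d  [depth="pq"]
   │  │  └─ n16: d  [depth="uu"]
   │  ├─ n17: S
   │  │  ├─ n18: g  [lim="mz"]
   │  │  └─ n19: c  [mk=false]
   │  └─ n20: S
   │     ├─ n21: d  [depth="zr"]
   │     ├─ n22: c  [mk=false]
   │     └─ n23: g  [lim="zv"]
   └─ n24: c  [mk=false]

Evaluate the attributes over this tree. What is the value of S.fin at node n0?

1. n2.lim = "nx"  [terminal]
2. n5.depth = "mu"  [terminal]
3. n6.depth = "ky"  [terminal]
4. n7.mk = true  [terminal]
5. n4.sig = 19  [len(d₁.depth) + 17]
6. n4.lab = 23  [len(d₀.depth) + 21]
7. n3.mk = 13  [B.sig - 6]
8. n3.env = true  [true]
9. n3.fin = -5  [-5]
10. n3.sig = true  [B.sig > 18]
11. n8.ok = "nx"  [if S.env then g.lim else "q"]
12. n8.tag = -8  [S.fin - 3]
13. n10.depth = "kv"  [terminal]
14. n9.sig = 23  [len(d.depth) + 21]
15. n9.lab = 4  [len(d.depth) + 2]
16. n11.depth = "nw"  [terminal]
17. n8.pre = true  [B.sig == 23]
18. n1.sig = 15  [(if S.env then S.fin else S.mk) + 20]
19. n1.lab = 8  [len(g.lim) + 6]
20. n12.ok = "yz"  ["yz"]
21. n12.tag = 1  [B.lab - 7]
22. n14.ok = "np"  ["np"]
23. n14.tag = 3  [3]
24. n15.depth = "pq"  [terminal]
25. n16.depth = "uu"  [terminal]
26. n14.pre = true  [A.tag > 2]
27. n18.lim = "mz"  [terminal]
28. n19.mk = false  [terminal]
29. n17.mk = 3  [len(g.lim) + 1]
30. n17.env = false  [c.mk == true]
31. n17.fin = 13  [13]
32. n17.sig = true  [c.mk == false]
33. n21.depth = "zr"  [terminal]
34. n22.mk = false  [terminal]
35. n23.lim = "zv"  [terminal]
36. n20.mk = 16  [len(g.lim) + 14]
37. n20.env = true  [c.mk == false]
38. n20.fin = 12  [12]
39. n20.sig = false  [c.mk == true]
40. n13.mk = 18  [S₂.fin + S₁.mk + 3]
41. n13.env = true  [S₂.mk > 15]
42. n13.fin = 2  [S₁.fin * -1 + 15]
43. n13.sig = true  [S₁.env == false]
44. n24.mk = false  [terminal]
45. n12.pre = false  [S.env == false]
46. n0.mk = -2  [B.sig - 17]
47. n0.env = true  [not A.pre]
48. n0.fin = 25  [B.sig * 3 - 20]
49. n0.sig = false  [B.lab > 8]

25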